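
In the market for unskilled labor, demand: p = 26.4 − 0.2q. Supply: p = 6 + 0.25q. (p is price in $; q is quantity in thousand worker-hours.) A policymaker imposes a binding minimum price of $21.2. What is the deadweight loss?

Competitive equilibrium: 26.4 − 0.2q = 6 + 0.25q → q* = 45.3333, p* = 17.3333.
At the floor p = 21.2, quantity demanded = (26.4 − 21.2)/0.2 = 26.
Sellers' marginal cost at q' = 26: 6 + 0.25·26 = 12.5.
Δq = 45.3333 − 26 = 19.3333; wedge = 21.2 − 12.5 = 8.7.
Deadweight loss = ½ × 19.3333 × 8.7 = $84.10 thousand.

$84.10 thousand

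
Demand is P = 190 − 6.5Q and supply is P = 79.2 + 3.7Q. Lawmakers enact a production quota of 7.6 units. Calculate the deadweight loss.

Competitive equilibrium: 190 − 6.5Q = 79.2 + 3.7Q → Q* = 10.8627, P* = 119.3922.
At Q = 7.6: demand price = 190 − 6.5·7.6 = 140.6; supply price = 79.2 + 3.7·7.6 = 107.32.
ΔQ = 10.8627 − 7.6 = 3.2627; wedge = 140.6 − 107.32 = 33.28.
Deadweight loss = ½ × 3.2627 × 33.28 = 54.29.

54.29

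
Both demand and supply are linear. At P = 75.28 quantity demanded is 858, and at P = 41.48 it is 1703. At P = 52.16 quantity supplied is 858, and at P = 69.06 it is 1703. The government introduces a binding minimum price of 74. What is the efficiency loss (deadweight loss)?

3745.33

Demand slope = (41.48 − 75.28)/(1703 − 858) = −0.04, so P = 109.6 − 0.04Q.
Supply slope = (69.06 − 52.16)/(1703 − 858) = 0.02, so P = 35 + 0.02Q.
Competitive equilibrium: 109.6 − 0.04Q = 35 + 0.02Q → Q* = 1243.3333, P* = 59.8667.
At the floor P = 74, quantity demanded = (109.6 − 74)/0.04 = 890.
Sellers' marginal cost at Q' = 890: 35 + 0.02·890 = 52.8.
ΔQ = 1243.3333 − 890 = 353.3333; wedge = 74 − 52.8 = 21.2.
DWL = ½ × 353.3333 × 21.2 = 3745.33.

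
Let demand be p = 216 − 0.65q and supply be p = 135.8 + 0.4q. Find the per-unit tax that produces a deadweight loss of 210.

Competitive equilibrium: 216 − 0.65q = 135.8 + 0.4q → q* = 76.381, p* = 166.3524.
A tax t gives Δq = t/1.05 and wedge t, so DWL = t²/2.1.
t²/2.1 = 210 → t² = 441 → t = 21.

21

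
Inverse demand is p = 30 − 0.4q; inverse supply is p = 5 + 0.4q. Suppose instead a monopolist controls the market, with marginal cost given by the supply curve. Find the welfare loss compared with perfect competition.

Competitive equilibrium: 30 − 0.4q = 5 + 0.4q → q* = 31.25, p* = 17.5.
Marginal revenue: MR = 30 − 0.8q. Set MR = MC: 30 − 0.8q = 5 + 0.4q → q_m = 20.8333.
Price p_m = 30 − 0.4·20.8333 = 21.6667; MC(q_m) = 5 + 0.4·20.8333 = 13.3333.
Competitive q* = 31.25, so Δq = 10.4167; wedge = 21.6667 − 13.3333 = 8.3334.
DWL = ½ × 10.4167 × 8.3334 = 43.40.

43.40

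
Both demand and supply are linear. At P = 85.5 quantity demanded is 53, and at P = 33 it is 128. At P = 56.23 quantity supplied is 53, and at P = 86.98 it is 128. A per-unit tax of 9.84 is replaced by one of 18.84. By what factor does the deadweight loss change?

Demand slope = (33 − 85.5)/(128 − 53) = −0.7, so P = 122.6 − 0.7Q.
Supply slope = (86.98 − 56.23)/(128 − 53) = 0.41, so P = 34.5 + 0.41Q.
Competitive equilibrium: 122.6 − 0.7Q = 34.5 + 0.41Q → Q* = 79.3694, P* = 67.0414.
For a per-unit tax t: ΔQ = t/1.11, so DWL = ½·t·(t/1.11) = t²/2.22.
At t = 9.84: DWL = 43.615. At t = 18.84: DWL = 159.885.
Ratio = (18.84/9.84)² = 3.666.

3.666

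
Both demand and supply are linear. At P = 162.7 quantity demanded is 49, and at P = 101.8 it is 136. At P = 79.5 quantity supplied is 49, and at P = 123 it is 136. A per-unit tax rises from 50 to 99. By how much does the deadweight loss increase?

Demand slope = (101.8 − 162.7)/(136 − 49) = −0.7, so P = 197 − 0.7Q.
Supply slope = (123 − 79.5)/(136 − 49) = 0.5, so P = 55 + 0.5Q.
Competitive equilibrium: 197 − 0.7Q = 55 + 0.5Q → Q* = 118.3333, P* = 114.1667.
For a per-unit tax t: ΔQ = t/1.2, so DWL = ½·t·(t/1.2) = t²/2.4.
At t = 50: DWL = 1041.667. At t = 99: DWL = 4083.75.
Increase = 4083.75 − 1041.667 = 3042.08.

3042.08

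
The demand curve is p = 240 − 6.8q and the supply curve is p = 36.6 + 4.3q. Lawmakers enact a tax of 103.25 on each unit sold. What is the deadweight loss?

480.21

Competitive equilibrium: 240 − 6.8q = 36.6 + 4.3q → q* = 18.3243, p* = 115.3946.
With the tax, the buyer price exceeds the seller price by 103.25: (240 − 6.8q) − (36.6 + 4.3q) = 103.25 → q' = 9.0225.
Δq = 18.3243 − 9.0225 = 9.3018; the wedge equals the tax, 103.25.
The triangle = ½ × 9.3018 × 103.25 = 480.21.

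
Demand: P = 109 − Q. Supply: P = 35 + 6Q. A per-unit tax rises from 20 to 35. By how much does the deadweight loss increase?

58.93

Competitive equilibrium: 109 − Q = 35 + 6Q → Q* = 10.5714, P* = 98.4286.
For a per-unit tax t: ΔQ = t/7, so DWL = ½·t·(t/7) = t²/14.
At t = 20: DWL = 28.571. At t = 35: DWL = 87.5.
Increase = 87.5 − 28.571 = 58.93.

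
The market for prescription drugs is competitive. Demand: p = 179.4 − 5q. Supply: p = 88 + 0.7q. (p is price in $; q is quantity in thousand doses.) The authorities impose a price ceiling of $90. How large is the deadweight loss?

$494.93 thousand

Competitive equilibrium: 179.4 − 5q = 88 + 0.7q → q* = 16.0351, p* = 99.2246.
At the ceiling p = 90, quantity supplied = (90 − 88)/0.7 = 2.8571.
Willingness to pay at q' = 2.8571: 179.4 − 5·2.8571 = 165.1145.
Δq = 16.0351 − 2.8571 = 13.178; wedge = 165.1145 − 90 = 75.1145.
DWL = ½ × 13.178 × 75.1145 = $494.93 thousand.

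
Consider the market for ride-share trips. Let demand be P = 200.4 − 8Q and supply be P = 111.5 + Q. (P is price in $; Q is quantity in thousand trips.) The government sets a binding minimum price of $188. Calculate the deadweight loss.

$312.08 thousand

Competitive equilibrium: 200.4 − 8Q = 111.5 + Q → Q* = 9.8778, P* = 121.3778.
At the floor P = 188, quantity demanded = (200.4 − 188)/8 = 1.55.
Sellers' marginal cost at Q' = 1.55: 111.5 + 1·1.55 = 113.05.
ΔQ = 9.8778 − 1.55 = 8.3278; wedge = 188 − 113.05 = 74.95.
The triangle = ½ × 8.3278 × 74.95 = $312.08 thousand.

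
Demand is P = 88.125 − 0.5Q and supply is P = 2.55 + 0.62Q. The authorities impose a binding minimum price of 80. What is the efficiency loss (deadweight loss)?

Competitive equilibrium: 88.125 − 0.5Q = 2.55 + 0.62Q → Q* = 76.40625, P* = 49.92188.
At the floor P = 80, quantity demanded = (88.125 − 80)/0.5 = 16.25.
Sellers' marginal cost at Q' = 16.25: 2.55 + 0.62·16.25 = 12.625.
ΔQ = 76.40625 − 16.25 = 60.15625; wedge = 80 − 12.625 = 67.375.
Welfare loss = ½ × 60.15625 × 67.375 = 2026.51.

2026.51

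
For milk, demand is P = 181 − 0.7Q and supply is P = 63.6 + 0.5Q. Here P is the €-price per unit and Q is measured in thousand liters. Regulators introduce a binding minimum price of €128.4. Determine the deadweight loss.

€308.91 thousand

Competitive equilibrium: 181 − 0.7Q = 63.6 + 0.5Q → Q* = 97.8333, P* = 112.5167.
At the floor P = 128.4, quantity demanded = (181 − 128.4)/0.7 = 75.1429.
Sellers' marginal cost at Q' = 75.1429: 63.6 + 0.5·75.1429 = 101.1715.
ΔQ = 97.8333 − 75.1429 = 22.6904; wedge = 128.4 − 101.1715 = 27.2285.
Deadweight loss = ½ × 22.6904 × 27.2285 = €308.91 thousand.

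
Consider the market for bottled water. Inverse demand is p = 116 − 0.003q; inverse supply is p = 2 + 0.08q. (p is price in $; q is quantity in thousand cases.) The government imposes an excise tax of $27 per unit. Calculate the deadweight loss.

Competitive equilibrium: 116 − 0.003q = 2 + 0.08q → q* = 1373.494, p* = 111.8795.
With the tax, the buyer price exceeds the seller price by 27: (116 − 0.003q) − (2 + 0.08q) = 27 → q' = 1048.1928.
Δq = 1373.494 − 1048.1928 = 325.3012; the wedge equals the tax, 27.
Deadweight loss = ½ × 325.3012 × 27 = $4391.57 thousand.

$4391.57 thousand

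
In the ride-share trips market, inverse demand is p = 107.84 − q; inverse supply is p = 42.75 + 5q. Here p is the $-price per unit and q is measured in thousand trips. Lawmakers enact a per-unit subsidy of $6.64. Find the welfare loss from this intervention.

$3.67 thousand

Competitive equilibrium: 107.84 − q = 42.75 + 5q → q* = 10.8483, p* = 96.9917.
The subsidy lowers effective supply by 6.64: p = 36.11 + 5q.
New quantity: 107.84 − q = 36.11 + 5q → q' = 11.955.
Overproduction Δq = 11.955 − 10.8483 = 1.1067; wedge = subsidy = 6.64.
Welfare loss = ½ × 1.1067 × 6.64 = $3.67 thousand.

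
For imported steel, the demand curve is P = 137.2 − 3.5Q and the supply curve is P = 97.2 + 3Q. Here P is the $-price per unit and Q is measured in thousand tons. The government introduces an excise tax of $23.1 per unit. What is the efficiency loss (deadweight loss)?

$41.05 thousand

Competitive equilibrium: 137.2 − 3.5Q = 97.2 + 3Q → Q* = 6.1538, P* = 115.6615.
With the tax, the buyer price exceeds the seller price by 23.1: (137.2 − 3.5Q) − (97.2 + 3Q) = 23.1 → Q' = 2.6.
ΔQ = 6.1538 − 2.6 = 3.5538; the wedge equals the tax, 23.1.
The triangle = ½ × 3.5538 × 23.1 = $41.05 thousand.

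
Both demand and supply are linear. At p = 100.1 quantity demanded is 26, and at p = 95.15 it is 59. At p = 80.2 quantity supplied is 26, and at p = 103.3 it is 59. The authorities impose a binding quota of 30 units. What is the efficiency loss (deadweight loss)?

Demand slope = (95.15 − 100.1)/(59 − 26) = −0.15, so p = 104 − 0.15q.
Supply slope = (103.3 − 80.2)/(59 − 26) = 0.7, so p = 62 + 0.7q.
Competitive equilibrium: 104 − 0.15q = 62 + 0.7q → q* = 49.4118, p* = 96.5882.
At q = 30: demand price = 104 − 0.15·30 = 99.5; supply price = 62 + 0.7·30 = 83.
Δq = 49.4118 − 30 = 19.4118; wedge = 99.5 − 83 = 16.5.
Welfare loss = ½ × 19.4118 × 16.5 = 160.15.

160.15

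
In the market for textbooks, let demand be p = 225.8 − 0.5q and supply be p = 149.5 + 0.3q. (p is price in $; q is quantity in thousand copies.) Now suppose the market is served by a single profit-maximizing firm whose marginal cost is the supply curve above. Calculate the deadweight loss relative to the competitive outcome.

Competitive equilibrium: 225.8 − 0.5q = 149.5 + 0.3q → q* = 95.375, p* = 178.1125.
Marginal revenue: MR = 225.8 − q. Set MR = MC: 225.8 − q = 149.5 + 0.3q → q_m = 58.6923.
Price p_m = 225.8 − 0.5·58.6923 = 196.4539; MC(q_m) = 149.5 + 0.3·58.6923 = 167.1077.
Competitive q* = 95.375, so Δq = 36.6827; wedge = 196.4539 − 167.1077 = 29.3462.
The triangle = ½ × 36.6827 × 29.3462 = $538.25 thousand.

$538.25 thousand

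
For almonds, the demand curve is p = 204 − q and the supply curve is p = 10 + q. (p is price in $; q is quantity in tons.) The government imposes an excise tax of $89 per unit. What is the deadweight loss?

$1980.25

Competitive equilibrium: 204 − q = 10 + q → q* = 97, p* = 107.
With the tax, the buyer price exceeds the seller price by 89: (204 − q) − (10 + q) = 89 → q' = 52.5.
Δq = 97 − 52.5 = 44.5; the wedge equals the tax, 89.
Deadweight loss = ½ × 44.5 × 89 = $1980.25.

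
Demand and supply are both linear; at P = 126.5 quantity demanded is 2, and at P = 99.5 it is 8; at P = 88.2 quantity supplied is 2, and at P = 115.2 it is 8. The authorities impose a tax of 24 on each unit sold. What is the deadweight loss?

32

Demand slope = (99.5 − 126.5)/(8 − 2) = −4.5, so P = 135.5 − 4.5Q.
Supply slope = (115.2 − 88.2)/(8 − 2) = 4.5, so P = 79.2 + 4.5Q.
Competitive equilibrium: 135.5 − 4.5Q = 79.2 + 4.5Q → Q* = 6.2556, P* = 107.35.
With the tax, the buyer price exceeds the seller price by 24: (135.5 − 4.5Q) − (79.2 + 4.5Q) = 24 → Q' = 3.5889.
ΔQ = 6.2556 − 3.5889 = 2.6667; the wedge equals the tax, 24.
Welfare loss = ½ × 2.6667 × 24 = 32.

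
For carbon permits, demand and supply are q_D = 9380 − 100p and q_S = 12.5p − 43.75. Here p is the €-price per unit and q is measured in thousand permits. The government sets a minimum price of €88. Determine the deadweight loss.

€8064.50 thousand

In inverse form: demand p = 93.8 − 0.01q, supply p = 3.5 + 0.08q.
Competitive equilibrium: 93.8 − 0.01q = 3.5 + 0.08q → q* = 1003.3333, p* = 83.7667.
At the floor p = 88, quantity demanded = (93.8 − 88)/0.01 = 580.
Sellers' marginal cost at q' = 580: 3.5 + 0.08·580 = 49.9.
Δq = 1003.3333 − 580 = 423.3333; wedge = 88 − 49.9 = 38.1.
Deadweight loss = ½ × 423.3333 × 38.1 = €8064.50 thousand.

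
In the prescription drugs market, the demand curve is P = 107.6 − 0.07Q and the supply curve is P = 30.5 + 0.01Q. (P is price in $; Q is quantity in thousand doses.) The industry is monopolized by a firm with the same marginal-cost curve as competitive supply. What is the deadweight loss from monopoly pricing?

Competitive equilibrium: 107.6 − 0.07Q = 30.5 + 0.01Q → Q* = 963.75, P* = 40.1375.
Marginal revenue: MR = 107.6 − 0.14Q. Set MR = MC: 107.6 − 0.14Q = 30.5 + 0.01Q → Q_m = 514.
Price P_m = 107.6 − 0.07·514 = 71.62; MC(Q_m) = 30.5 + 0.01·514 = 35.64.
Competitive Q* = 963.75, so ΔQ = 449.75; wedge = 71.62 − 35.64 = 35.98.
Deadweight loss = ½ × 449.75 × 35.98 = $8091 thousand.

$8091 thousand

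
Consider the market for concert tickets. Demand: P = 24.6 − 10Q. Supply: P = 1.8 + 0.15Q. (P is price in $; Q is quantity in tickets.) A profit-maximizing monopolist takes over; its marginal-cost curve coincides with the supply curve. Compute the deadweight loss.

$6.31

Competitive equilibrium: 24.6 − 10Q = 1.8 + 0.15Q → Q* = 2.2463, P* = 2.1369.
Marginal revenue: MR = 24.6 − 20Q. Set MR = MC: 24.6 − 20Q = 1.8 + 0.15Q → Q_m = 1.1315.
Price P_m = 24.6 − 10·1.1315 = 13.285; MC(Q_m) = 1.8 + 0.15·1.1315 = 1.9697.
Competitive Q* = 2.2463, so ΔQ = 1.1148; wedge = 13.285 − 1.9697 = 11.3153.
Deadweight loss = ½ × 1.1148 × 11.3153 = $6.31.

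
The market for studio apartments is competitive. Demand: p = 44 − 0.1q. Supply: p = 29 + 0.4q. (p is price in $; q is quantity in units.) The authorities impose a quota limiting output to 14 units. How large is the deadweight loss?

Competitive equilibrium: 44 − 0.1q = 29 + 0.4q → q* = 30, p* = 41.
At q = 14: demand price = 44 − 0.1·14 = 42.6; supply price = 29 + 0.4·14 = 34.6.
Δq = 30 − 14 = 16; wedge = 42.6 − 34.6 = 8.
DWL = ½ × 16 × 8 = $64.

$64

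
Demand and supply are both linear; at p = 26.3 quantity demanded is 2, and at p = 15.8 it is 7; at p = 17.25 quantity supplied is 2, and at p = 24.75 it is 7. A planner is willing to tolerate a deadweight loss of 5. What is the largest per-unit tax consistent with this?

Demand slope = (15.8 − 26.3)/(7 − 2) = −2.1, so p = 30.5 − 2.1q.
Supply slope = (24.75 − 17.25)/(7 − 2) = 1.5, so p = 14.25 + 1.5q.
Competitive equilibrium: 30.5 − 2.1q = 14.25 + 1.5q → q* = 4.5139, p* = 21.0208.
A tax t gives Δq = t/3.6 and wedge t, so DWL = t²/7.2.
t²/7.2 = 5 → t² = 36 → t = 6.

6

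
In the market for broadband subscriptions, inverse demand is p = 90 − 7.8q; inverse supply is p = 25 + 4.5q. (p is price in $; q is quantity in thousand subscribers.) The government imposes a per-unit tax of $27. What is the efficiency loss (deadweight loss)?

Competitive equilibrium: 90 − 7.8q = 25 + 4.5q → q* = 5.28455, p* = 48.78049.
With the tax, the buyer price exceeds the seller price by 27: (90 − 7.8q) − (25 + 4.5q) = 27 → q' = 3.08943.
Δq = 5.28455 − 3.08943 = 2.19512; the wedge equals the tax, 27.
DWL = ½ × 2.19512 × 27 = $29.63 thousand.

$29.63 thousand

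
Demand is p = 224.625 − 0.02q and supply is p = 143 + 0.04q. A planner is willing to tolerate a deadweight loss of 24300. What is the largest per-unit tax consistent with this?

Competitive equilibrium: 224.625 − 0.02q = 143 + 0.04q → q* = 1360.4167, p* = 197.4167.
A tax t gives Δq = t/0.06 and wedge t, so DWL = t²/0.12.
t²/0.12 = 24300 → t² = 2916 → t = 54.

54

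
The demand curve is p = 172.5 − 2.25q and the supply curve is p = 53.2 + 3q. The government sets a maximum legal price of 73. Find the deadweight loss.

682.44

Competitive equilibrium: 172.5 − 2.25q = 53.2 + 3q → q* = 22.7238, p* = 121.3714.
At the ceiling p = 73, quantity supplied = (73 − 53.2)/3 = 6.6.
Willingness to pay at q' = 6.6: 172.5 − 2.25·6.6 = 157.65.
Δq = 22.7238 − 6.6 = 16.1238; wedge = 157.65 − 73 = 84.65.
Welfare loss = ½ × 16.1238 × 84.65 = 682.44.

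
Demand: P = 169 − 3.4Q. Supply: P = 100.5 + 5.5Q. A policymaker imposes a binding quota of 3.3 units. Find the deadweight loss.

86.02

Competitive equilibrium: 169 − 3.4Q = 100.5 + 5.5Q → Q* = 7.6966, P* = 142.8315.
At Q = 3.3: demand price = 169 − 3.4·3.3 = 157.78; supply price = 100.5 + 5.5·3.3 = 118.65.
ΔQ = 7.6966 − 3.3 = 4.3966; wedge = 157.78 − 118.65 = 39.13.
The triangle = ½ × 4.3966 × 39.13 = 86.02.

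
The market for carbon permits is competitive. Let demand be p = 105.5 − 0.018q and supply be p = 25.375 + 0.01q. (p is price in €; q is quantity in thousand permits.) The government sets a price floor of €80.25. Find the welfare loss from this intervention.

€29794.56 thousand

Competitive equilibrium: 105.5 − 0.018q = 25.375 + 0.01q → q* = 2861.60714, p* = 53.99107.
At the floor p = 80.25, quantity demanded = (105.5 − 80.25)/0.018 = 1402.77778.
Sellers' marginal cost at q' = 1402.77778: 25.375 + 0.01·1402.77778 = 39.40278.
Δq = 2861.60714 − 1402.77778 = 1458.82936; wedge = 80.25 − 39.40278 = 40.84722.
The triangle = ½ × 1458.82936 × 40.84722 = €29794.56 thousand.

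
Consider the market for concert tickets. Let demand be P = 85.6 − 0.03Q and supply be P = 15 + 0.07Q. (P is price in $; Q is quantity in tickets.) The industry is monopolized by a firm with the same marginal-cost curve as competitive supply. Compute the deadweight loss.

$1327.20

Competitive equilibrium: 85.6 − 0.03Q = 15 + 0.07Q → Q* = 706, P* = 64.42.
Marginal revenue: MR = 85.6 − 0.06Q. Set MR = MC: 85.6 − 0.06Q = 15 + 0.07Q → Q_m = 543.0769.
Price P_m = 85.6 − 0.03·543.0769 = 69.3077; MC(Q_m) = 15 + 0.07·543.0769 = 53.0154.
Competitive Q* = 706, so ΔQ = 162.9231; wedge = 69.3077 − 53.0154 = 16.2923.
Welfare loss = ½ × 162.9231 × 16.2923 = $1327.20.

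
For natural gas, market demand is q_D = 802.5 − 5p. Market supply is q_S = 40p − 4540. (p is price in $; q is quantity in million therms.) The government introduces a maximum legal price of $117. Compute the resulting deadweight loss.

$533.89 million

In inverse form: demand p = 160.5 − 0.2q, supply p = 113.5 + 0.025q.
Competitive equilibrium: 160.5 − 0.2q = 113.5 + 0.025q → q* = 208.8889, p* = 118.7222.
At the ceiling p = 117, quantity supplied = (117 − 113.5)/0.025 = 140.
Willingness to pay at q' = 140: 160.5 − 0.2·140 = 132.5.
Δq = 208.8889 − 140 = 68.8889; wedge = 132.5 − 117 = 15.5.
The triangle = ½ × 68.8889 × 15.5 = $533.89 million.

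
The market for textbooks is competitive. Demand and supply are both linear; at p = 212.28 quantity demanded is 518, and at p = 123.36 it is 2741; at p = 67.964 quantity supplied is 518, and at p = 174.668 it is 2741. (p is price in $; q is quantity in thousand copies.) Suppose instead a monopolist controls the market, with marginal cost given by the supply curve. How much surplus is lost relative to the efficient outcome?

Demand slope = (123.36 − 212.28)/(2741 − 518) = −0.04, so p = 233 − 0.04q.
Supply slope = (174.668 − 67.964)/(2741 − 518) = 0.048, so p = 43.1 + 0.048q.
Competitive equilibrium: 233 − 0.04q = 43.1 + 0.048q → q* = 2157.95455, p* = 146.68182.
Marginal revenue: MR = 233 − 0.08q. Set MR = MC: 233 − 0.08q = 43.1 + 0.048q → q_m = 1483.59375.
Price p_m = 233 − 0.04·1483.59375 = 173.65625; MC(q_m) = 43.1 + 0.048·1483.59375 = 114.3125.
Competitive q* = 2157.95455, so Δq = 674.3608; wedge = 173.65625 − 114.3125 = 59.34375.
Deadweight loss = ½ × 674.3608 × 59.34375 = $20009.55 thousand.

$20009.55 thousand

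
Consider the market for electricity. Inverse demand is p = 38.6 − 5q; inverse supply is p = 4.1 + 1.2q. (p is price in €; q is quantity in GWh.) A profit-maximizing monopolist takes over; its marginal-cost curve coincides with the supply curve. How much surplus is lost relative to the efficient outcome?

€19.13

Competitive equilibrium: 38.6 − 5q = 4.1 + 1.2q → q* = 5.5645, p* = 10.7774.
Marginal revenue: MR = 38.6 − 10q. Set MR = MC: 38.6 − 10q = 4.1 + 1.2q → q_m = 3.0804.
Price p_m = 38.6 − 5·3.0804 = 23.198; MC(q_m) = 4.1 + 1.2·3.0804 = 7.7965.
Competitive q* = 5.5645, so Δq = 2.4841; wedge = 23.198 − 7.7965 = 15.4015.
DWL = ½ × 2.4841 × 15.4015 = €19.13.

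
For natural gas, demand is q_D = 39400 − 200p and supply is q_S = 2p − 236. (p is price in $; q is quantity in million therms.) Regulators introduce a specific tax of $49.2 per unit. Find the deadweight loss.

In inverse form: demand p = 197 − 0.005q, supply p = 118 + 0.5q.
Competitive equilibrium: 197 − 0.005q = 118 + 0.5q → q* = 156.4356, p* = 196.2178.
With the tax, the buyer price exceeds the seller price by 49.2: (197 − 0.005q) − (118 + 0.5q) = 49.2 → q' = 59.0099.
Δq = 156.4356 − 59.0099 = 97.4257; the wedge equals the tax, 49.2.
Deadweight loss = ½ × 97.4257 × 49.2 = $2396.67 million.

$2396.67 million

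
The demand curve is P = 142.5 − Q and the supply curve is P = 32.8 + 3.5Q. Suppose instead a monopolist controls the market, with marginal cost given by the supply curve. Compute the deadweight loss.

Competitive equilibrium: 142.5 − Q = 32.8 + 3.5Q → Q* = 24.3778, P* = 118.1222.
Marginal revenue: MR = 142.5 − 2Q. Set MR = MC: 142.5 − 2Q = 32.8 + 3.5Q → Q_m = 19.9455.
Price P_m = 142.5 − 1·19.9455 = 122.5545; MC(Q_m) = 32.8 + 3.5·19.9455 = 102.6093.
Competitive Q* = 24.3778, so ΔQ = 4.4323; wedge = 122.5545 − 102.6093 = 19.9452.
Welfare loss = ½ × 4.4323 × 19.9452 = 44.20.

44.20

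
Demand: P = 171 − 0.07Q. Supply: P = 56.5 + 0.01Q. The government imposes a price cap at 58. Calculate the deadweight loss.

65664.06

Competitive equilibrium: 171 − 0.07Q = 56.5 + 0.01Q → Q* = 1431.25, P* = 70.8125.
At the ceiling P = 58, quantity supplied = (58 − 56.5)/0.01 = 150.
Willingness to pay at Q' = 150: 171 − 0.07·150 = 160.5.
ΔQ = 1431.25 − 150 = 1281.25; wedge = 160.5 − 58 = 102.5.
Deadweight loss = ½ × 1281.25 × 102.5 = 65664.06.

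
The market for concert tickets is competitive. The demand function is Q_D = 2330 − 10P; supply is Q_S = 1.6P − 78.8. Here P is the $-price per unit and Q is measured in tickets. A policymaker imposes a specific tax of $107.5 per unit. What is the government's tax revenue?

In inverse form: demand P = 233 − 0.1Q, supply P = 49.25 + 0.625Q.
Competitive equilibrium: 233 − 0.1Q = 49.25 + 0.625Q → Q* = 253.4483, P* = 207.6552.
With the tax, the buyer price exceeds the seller price by 107.5: (233 − 0.1Q) − (49.25 + 0.625Q) = 107.5 → Q' = 105.1724.
Tax revenue = 107.5 × 105.1724 = $11306.03.

$11306.03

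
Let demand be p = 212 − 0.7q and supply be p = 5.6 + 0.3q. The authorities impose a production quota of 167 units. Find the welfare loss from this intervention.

776.18

Competitive equilibrium: 212 − 0.7q = 5.6 + 0.3q → q* = 206.4, p* = 67.52.
At q = 167: demand price = 212 − 0.7·167 = 95.1; supply price = 5.6 + 0.3·167 = 55.7.
Δq = 206.4 − 167 = 39.4; wedge = 95.1 − 55.7 = 39.4.
DWL = ½ × 39.4 × 39.4 = 776.18.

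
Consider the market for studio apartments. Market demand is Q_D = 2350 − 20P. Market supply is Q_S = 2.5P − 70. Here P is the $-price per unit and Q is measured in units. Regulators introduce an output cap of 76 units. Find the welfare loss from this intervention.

$3397.88

In inverse form: demand P = 117.5 − 0.05Q, supply P = 28 + 0.4Q.
Competitive equilibrium: 117.5 − 0.05Q = 28 + 0.4Q → Q* = 198.8889, P* = 107.5556.
At Q = 76: demand price = 117.5 − 0.05·76 = 113.7; supply price = 28 + 0.4·76 = 58.4.
ΔQ = 198.8889 − 76 = 122.8889; wedge = 113.7 − 58.4 = 55.3.
DWL = ½ × 122.8889 × 55.3 = $3397.88.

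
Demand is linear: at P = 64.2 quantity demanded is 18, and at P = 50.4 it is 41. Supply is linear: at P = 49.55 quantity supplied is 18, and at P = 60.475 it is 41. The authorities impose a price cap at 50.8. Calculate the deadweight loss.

Demand slope = (50.4 − 64.2)/(41 − 18) = −0.6, so P = 75 − 0.6Q.
Supply slope = (60.475 − 49.55)/(41 − 18) = 0.475, so P = 41 + 0.475Q.
Competitive equilibrium: 75 − 0.6Q = 41 + 0.475Q → Q* = 31.6279, P* = 56.0233.
At the ceiling P = 50.8, quantity supplied = (50.8 − 41)/0.475 = 20.6316.
Willingness to pay at Q' = 20.6316: 75 − 0.6·20.6316 = 62.621.
ΔQ = 31.6279 − 20.6316 = 10.9963; wedge = 62.621 − 50.8 = 11.821.
DWL = ½ × 10.9963 × 11.821 = 64.99.

64.99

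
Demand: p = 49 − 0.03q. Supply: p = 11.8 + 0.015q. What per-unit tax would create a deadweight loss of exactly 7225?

Competitive equilibrium: 49 − 0.03q = 11.8 + 0.015q → q* = 826.6667, p* = 24.2.
A tax t gives Δq = t/0.045 and wedge t, so DWL = t²/0.09.
t²/0.09 = 7225 → t² = 650.25 → t = 25.5.

25.5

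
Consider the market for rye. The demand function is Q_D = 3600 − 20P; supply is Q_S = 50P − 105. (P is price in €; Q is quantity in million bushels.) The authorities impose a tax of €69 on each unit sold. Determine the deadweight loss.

€34007.14 million

In inverse form: demand P = 180 − 0.05Q, supply P = 2.1 + 0.02Q.
Competitive equilibrium: 180 − 0.05Q = 2.1 + 0.02Q → Q* = 2541.4286, P* = 52.9286.
With the tax, the buyer price exceeds the seller price by 69: (180 − 0.05Q) − (2.1 + 0.02Q) = 69 → Q' = 1555.7143.
ΔQ = 2541.4286 − 1555.7143 = 985.7143; the wedge equals the tax, 69.
Welfare loss = ½ × 985.7143 × 69 = €34007.14 million.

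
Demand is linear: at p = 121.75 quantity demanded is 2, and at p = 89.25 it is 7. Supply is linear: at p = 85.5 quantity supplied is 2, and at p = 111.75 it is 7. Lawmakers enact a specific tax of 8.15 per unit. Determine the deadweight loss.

Demand slope = (89.25 − 121.75)/(7 − 2) = −6.5, so p = 134.75 − 6.5q.
Supply slope = (111.75 − 85.5)/(7 − 2) = 5.25, so p = 75 + 5.25q.
Competitive equilibrium: 134.75 − 6.5q = 75 + 5.25q → q* = 5.0851, p* = 101.6968.
With the tax, the buyer price exceeds the seller price by 8.15: (134.75 − 6.5q) − (75 + 5.25q) = 8.15 → q' = 4.3915.
Δq = 5.0851 − 4.3915 = 0.6936; the wedge equals the tax, 8.15.
The triangle = ½ × 0.6936 × 8.15 = 2.83.

2.83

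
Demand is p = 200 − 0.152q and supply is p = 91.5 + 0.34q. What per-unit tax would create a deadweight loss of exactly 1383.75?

36.9

Competitive equilibrium: 200 − 0.152q = 91.5 + 0.34q → q* = 220.5285, p* = 166.4797.
A tax t gives Δq = t/0.492 and wedge t, so DWL = t²/0.984.
t²/0.984 = 1383.75 → t² = 1361.61 → t = 36.9.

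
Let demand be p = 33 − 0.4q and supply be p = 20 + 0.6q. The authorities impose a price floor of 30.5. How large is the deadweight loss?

Competitive equilibrium: 33 − 0.4q = 20 + 0.6q → q* = 13, p* = 27.8.
At the floor p = 30.5, quantity demanded = (33 − 30.5)/0.4 = 6.25.
Sellers' marginal cost at q' = 6.25: 20 + 0.6·6.25 = 23.75.
Δq = 13 − 6.25 = 6.75; wedge = 30.5 − 23.75 = 6.75.
Deadweight loss = ½ × 6.75 × 6.75 = 22.78.

22.78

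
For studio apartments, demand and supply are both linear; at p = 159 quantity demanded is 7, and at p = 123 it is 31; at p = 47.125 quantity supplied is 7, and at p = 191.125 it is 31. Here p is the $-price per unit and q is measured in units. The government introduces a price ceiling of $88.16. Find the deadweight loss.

$244.67

Demand slope = (123 − 159)/(31 − 7) = −1.5, so p = 169.5 − 1.5q.
Supply slope = (191.125 − 47.125)/(31 − 7) = 6, so p = 5.125 + 6q.
Competitive equilibrium: 169.5 − 1.5q = 5.125 + 6q → q* = 21.9167, p* = 136.625.
At the ceiling p = 88.16, quantity supplied = (88.16 − 5.125)/6 = 13.8392.
Willingness to pay at q' = 13.8392: 169.5 − 1.5·13.8392 = 148.7412.
Δq = 21.9167 − 13.8392 = 8.0775; wedge = 148.7412 − 88.16 = 60.5812.
Deadweight loss = ½ × 8.0775 × 60.5812 = $244.67.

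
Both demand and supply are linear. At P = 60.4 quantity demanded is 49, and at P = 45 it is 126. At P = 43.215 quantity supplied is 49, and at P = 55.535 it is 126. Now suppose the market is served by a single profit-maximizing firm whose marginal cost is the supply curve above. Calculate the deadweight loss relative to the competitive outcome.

Demand slope = (45 − 60.4)/(126 − 49) = −0.2, so P = 70.2 − 0.2Q.
Supply slope = (55.535 − 43.215)/(126 − 49) = 0.16, so P = 35.375 + 0.16Q.
Competitive equilibrium: 70.2 − 0.2Q = 35.375 + 0.16Q → Q* = 96.7361, P* = 50.8528.
Marginal revenue: MR = 70.2 − 0.4Q. Set MR = MC: 70.2 − 0.4Q = 35.375 + 0.16Q → Q_m = 62.1875.
Price P_m = 70.2 − 0.2·62.1875 = 57.7625; MC(Q_m) = 35.375 + 0.16·62.1875 = 45.325.
Competitive Q* = 96.7361, so ΔQ = 34.5486; wedge = 57.7625 − 45.325 = 12.4375.
The triangle = ½ × 34.5486 × 12.4375 = 214.85.

214.85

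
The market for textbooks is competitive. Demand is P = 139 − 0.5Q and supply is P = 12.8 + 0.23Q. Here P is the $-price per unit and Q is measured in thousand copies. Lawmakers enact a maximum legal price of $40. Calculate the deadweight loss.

Competitive equilibrium: 139 − 0.5Q = 12.8 + 0.23Q → Q* = 172.876712, P* = 52.561644.
At the ceiling P = 40, quantity supplied = (40 − 12.8)/0.23 = 118.26087.
Willingness to pay at Q' = 118.26087: 139 − 0.5·118.26087 = 79.869565.
ΔQ = 172.876712 − 118.26087 = 54.615842; wedge = 79.869565 − 40 = 39.869565.
Welfare loss = ½ × 54.615842 × 39.869565 = $1088.75 thousand.

$1088.75 thousand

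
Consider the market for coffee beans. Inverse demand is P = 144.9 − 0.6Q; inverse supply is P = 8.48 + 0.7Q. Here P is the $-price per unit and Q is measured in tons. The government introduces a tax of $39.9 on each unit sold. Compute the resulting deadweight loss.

$612.31

Competitive equilibrium: 144.9 − 0.6Q = 8.48 + 0.7Q → Q* = 104.9385, P* = 81.9369.
With the tax, the buyer price exceeds the seller price by 39.9: (144.9 − 0.6Q) − (8.48 + 0.7Q) = 39.9 → Q' = 74.2462.
ΔQ = 104.9385 − 74.2462 = 30.6923; the wedge equals the tax, 39.9.
Deadweight loss = ½ × 30.6923 × 39.9 = $612.31.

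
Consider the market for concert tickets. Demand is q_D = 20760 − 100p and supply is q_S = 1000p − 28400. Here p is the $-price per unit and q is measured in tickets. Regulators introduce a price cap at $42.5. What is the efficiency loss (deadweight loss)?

$26400.45

In inverse form: demand p = 207.6 − 0.01q, supply p = 28.4 + 0.001q.
Competitive equilibrium: 207.6 − 0.01q = 28.4 + 0.001q → q* = 16290.9091, p* = 44.6909.
At the ceiling p = 42.5, quantity supplied = (42.5 − 28.4)/0.001 = 14100.
Willingness to pay at q' = 14100: 207.6 − 0.01·14100 = 66.6.
Δq = 16290.9091 − 14100 = 2190.9091; wedge = 66.6 − 42.5 = 24.1.
Welfare loss = ½ × 2190.9091 × 24.1 = $26400.45.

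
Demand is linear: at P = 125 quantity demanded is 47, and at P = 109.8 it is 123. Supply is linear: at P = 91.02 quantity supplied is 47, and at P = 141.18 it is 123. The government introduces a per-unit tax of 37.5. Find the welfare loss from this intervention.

Demand slope = (109.8 − 125)/(123 − 47) = −0.2, so P = 134.4 − 0.2Q.
Supply slope = (141.18 − 91.02)/(123 − 47) = 0.66, so P = 60 + 0.66Q.
Competitive equilibrium: 134.4 − 0.2Q = 60 + 0.66Q → Q* = 86.5116, P* = 117.0977.
With the tax, the buyer price exceeds the seller price by 37.5: (134.4 − 0.2Q) − (60 + 0.66Q) = 37.5 → Q' = 42.907.
ΔQ = 86.5116 − 42.907 = 43.6046; the wedge equals the tax, 37.5.
DWL = ½ × 43.6046 × 37.5 = 817.59.

817.59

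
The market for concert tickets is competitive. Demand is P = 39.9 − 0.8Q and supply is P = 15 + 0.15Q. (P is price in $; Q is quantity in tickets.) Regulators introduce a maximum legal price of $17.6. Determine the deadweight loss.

Competitive equilibrium: 39.9 − 0.8Q = 15 + 0.15Q → Q* = 26.2105, P* = 18.9316.
At the ceiling P = 17.6, quantity supplied = (17.6 − 15)/0.15 = 17.3333.
Willingness to pay at Q' = 17.3333: 39.9 − 0.8·17.3333 = 26.0334.
ΔQ = 26.2105 − 17.3333 = 8.8772; wedge = 26.0334 − 17.6 = 8.4334.
DWL = ½ × 8.8772 × 8.4334 = $37.43.

$37.43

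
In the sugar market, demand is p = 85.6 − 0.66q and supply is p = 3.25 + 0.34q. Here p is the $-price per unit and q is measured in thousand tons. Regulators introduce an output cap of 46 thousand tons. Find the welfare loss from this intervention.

$660.66 thousand

Competitive equilibrium: 85.6 − 0.66q = 3.25 + 0.34q → q* = 82.35, p* = 31.249.
At q = 46: demand price = 85.6 − 0.66·46 = 55.24; supply price = 3.25 + 0.34·46 = 18.89.
Δq = 82.35 − 46 = 36.35; wedge = 55.24 − 18.89 = 36.35.
Welfare loss = ½ × 36.35 × 36.35 = $660.66 thousand.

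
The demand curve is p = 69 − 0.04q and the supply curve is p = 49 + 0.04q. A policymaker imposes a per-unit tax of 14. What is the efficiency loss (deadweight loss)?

1225

Competitive equilibrium: 69 − 0.04q = 49 + 0.04q → q* = 250, p* = 59.
With the tax, the buyer price exceeds the seller price by 14: (69 − 0.04q) − (49 + 0.04q) = 14 → q' = 75.
Δq = 250 − 75 = 175; the wedge equals the tax, 14.
Welfare loss = ½ × 175 × 14 = 1225.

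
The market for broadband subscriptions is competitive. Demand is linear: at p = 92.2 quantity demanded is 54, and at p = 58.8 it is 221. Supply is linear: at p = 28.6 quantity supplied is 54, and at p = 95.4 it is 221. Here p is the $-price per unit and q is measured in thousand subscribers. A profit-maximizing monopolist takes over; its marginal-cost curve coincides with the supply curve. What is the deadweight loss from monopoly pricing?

Demand slope = (58.8 − 92.2)/(221 − 54) = −0.2, so p = 103 − 0.2q.
Supply slope = (95.4 − 28.6)/(221 − 54) = 0.4, so p = 7 + 0.4q.
Competitive equilibrium: 103 − 0.2q = 7 + 0.4q → q* = 160, p* = 71.
Marginal revenue: MR = 103 − 0.4q. Set MR = MC: 103 − 0.4q = 7 + 0.4q → q_m = 120.
Price p_m = 103 − 0.2·120 = 79; MC(q_m) = 7 + 0.4·120 = 55.
Competitive q* = 160, so Δq = 40; wedge = 79 − 55 = 24.
The triangle = ½ × 40 × 24 = $480 thousand.

$480 thousand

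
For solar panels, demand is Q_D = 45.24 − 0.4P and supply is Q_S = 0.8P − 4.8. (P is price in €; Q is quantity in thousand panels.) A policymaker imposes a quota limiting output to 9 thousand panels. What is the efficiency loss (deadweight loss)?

In inverse form: demand P = 113.1 − 2.5Q, supply P = 6 + 1.25Q.
Competitive equilibrium: 113.1 − 2.5Q = 6 + 1.25Q → Q* = 28.56, P* = 41.7.
At Q = 9: demand price = 113.1 − 2.5·9 = 90.6; supply price = 6 + 1.25·9 = 17.25.
ΔQ = 28.56 − 9 = 19.56; wedge = 90.6 − 17.25 = 73.35.
Welfare loss = ½ × 19.56 × 73.35 = €717.363 thousand.

€717.363 thousand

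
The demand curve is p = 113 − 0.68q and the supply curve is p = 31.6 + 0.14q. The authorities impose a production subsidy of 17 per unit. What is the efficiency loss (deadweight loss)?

Competitive equilibrium: 113 − 0.68q = 31.6 + 0.14q → q* = 99.2683, p* = 45.4976.
The subsidy lowers effective supply by 17: p = 14.6 + 0.14q.
New quantity: 113 − 0.68q = 14.6 + 0.14q → q' = 120.
Overproduction Δq = 120 − 99.2683 = 20.7317; wedge = subsidy = 17.
The triangle = ½ × 20.7317 × 17 = 176.22.

176.22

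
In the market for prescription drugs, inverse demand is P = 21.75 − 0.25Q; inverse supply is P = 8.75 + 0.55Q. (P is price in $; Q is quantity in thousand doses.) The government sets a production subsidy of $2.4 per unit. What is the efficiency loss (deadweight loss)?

Competitive equilibrium: 21.75 − 0.25Q = 8.75 + 0.55Q → Q* = 16.25, P* = 17.6875.
The subsidy lowers effective supply by 2.4: P = 6.35 + 0.55Q.
New quantity: 21.75 − 0.25Q = 6.35 + 0.55Q → Q' = 19.25.
Overproduction ΔQ = 19.25 − 16.25 = 3; wedge = subsidy = 2.4.
Deadweight loss = ½ × 3 × 2.4 = $3.60 thousand.

$3.60 thousand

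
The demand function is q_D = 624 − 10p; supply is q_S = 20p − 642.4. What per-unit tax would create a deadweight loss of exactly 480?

12

In inverse form: demand p = 62.4 − 0.1q, supply p = 32.12 + 0.05q.
Competitive equilibrium: 62.4 − 0.1q = 32.12 + 0.05q → q* = 201.8667, p* = 42.2133.
A tax t gives Δq = t/0.15 and wedge t, so DWL = t²/0.3.
t²/0.3 = 480 → t² = 144 → t = 12.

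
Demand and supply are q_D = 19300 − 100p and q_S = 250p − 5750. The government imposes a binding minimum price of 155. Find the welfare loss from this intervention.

487222.86

In inverse form: demand p = 193 − 0.01q, supply p = 23 + 0.004q.
Competitive equilibrium: 193 − 0.01q = 23 + 0.004q → q* = 12142.85714, p* = 71.57143.
At the floor p = 155, quantity demanded = (193 − 155)/0.01 = 3800.
Sellers' marginal cost at q' = 3800: 23 + 0.004·3800 = 38.2.
Δq = 12142.85714 − 3800 = 8342.85714; wedge = 155 − 38.2 = 116.8.
DWL = ½ × 8342.85714 × 116.8 = 487222.86.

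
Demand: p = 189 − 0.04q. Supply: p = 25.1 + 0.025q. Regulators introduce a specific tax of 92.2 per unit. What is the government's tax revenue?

Competitive equilibrium: 189 − 0.04q = 25.1 + 0.025q → q* = 2521.5385, p* = 88.1385.
With the tax, the buyer price exceeds the seller price by 92.2: (189 − 0.04q) − (25.1 + 0.025q) = 92.2 → q' = 1103.0769.
Tax revenue = 92.2 × 1103.0769 = 101703.69.

101703.69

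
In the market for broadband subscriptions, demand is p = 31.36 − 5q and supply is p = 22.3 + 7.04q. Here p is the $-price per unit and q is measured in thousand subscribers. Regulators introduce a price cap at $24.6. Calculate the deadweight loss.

Competitive equilibrium: 31.36 − 5q = 22.3 + 7.04q → q* = 0.7525, p* = 27.5975.
At the ceiling p = 24.6, quantity supplied = (24.6 − 22.3)/7.04 = 0.3267.
Willingness to pay at q' = 0.3267: 31.36 − 5·0.3267 = 29.7265.
Δq = 0.7525 − 0.3267 = 0.4258; wedge = 29.7265 − 24.6 = 5.1265.
Welfare loss = ½ × 0.4258 × 5.1265 = $1.09 thousand.

$1.09 thousand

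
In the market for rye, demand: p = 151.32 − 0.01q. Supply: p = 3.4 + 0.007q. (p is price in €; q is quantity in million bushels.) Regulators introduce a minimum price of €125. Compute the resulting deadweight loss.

Competitive equilibrium: 151.32 − 0.01q = 3.4 + 0.007q → q* = 8701.1765, p* = 64.3082.
At the floor p = 125, quantity demanded = (151.32 − 125)/0.01 = 2632.
Sellers' marginal cost at q' = 2632: 3.4 + 0.007·2632 = 21.824.
Δq = 8701.1765 − 2632 = 6069.1765; wedge = 125 − 21.824 = 103.176.
The triangle = ½ × 6069.1765 × 103.176 = €313096.68 million.

€313096.68 million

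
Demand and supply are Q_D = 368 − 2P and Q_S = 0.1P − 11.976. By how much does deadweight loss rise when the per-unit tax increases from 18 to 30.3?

In inverse form: demand P = 184 − 0.5Q, supply P = 119.76 + 10Q.
Competitive equilibrium: 184 − 0.5Q = 119.76 + 10Q → Q* = 6.1181, P* = 180.941.
For a per-unit tax t: ΔQ = t/10.5, so DWL = ½·t·(t/10.5) = t²/21.
At t = 18: DWL = 15.429. At t = 30.3: DWL = 43.719.
Increase = 43.719 − 15.429 = 28.29.

28.29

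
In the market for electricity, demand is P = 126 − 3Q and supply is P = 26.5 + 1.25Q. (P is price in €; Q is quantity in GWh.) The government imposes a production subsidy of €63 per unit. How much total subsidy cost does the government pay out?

€2408.82

Competitive equilibrium: 126 − 3Q = 26.5 + 1.25Q → Q* = 23.4118, P* = 55.7647.
The subsidy lowers effective supply by 63: P = 1.25Q − 36.5.
New quantity: 126 − 3Q = 1.25Q − 36.5 → Q' = 38.2353.
Total subsidy cost = 63 × 38.2353 = €2408.82.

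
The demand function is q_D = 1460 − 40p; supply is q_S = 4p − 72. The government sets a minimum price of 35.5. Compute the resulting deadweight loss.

In inverse form: demand p = 36.5 − 0.025q, supply p = 18 + 0.25q.
Competitive equilibrium: 36.5 − 0.025q = 18 + 0.25q → q* = 67.2727, p* = 34.8182.
At the floor p = 35.5, quantity demanded = (36.5 − 35.5)/0.025 = 40.
Sellers' marginal cost at q' = 40: 18 + 0.25·40 = 28.
Δq = 67.2727 − 40 = 27.2727; wedge = 35.5 − 28 = 7.5.
Welfare loss = ½ × 27.2727 × 7.5 = 102.27.

102.27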